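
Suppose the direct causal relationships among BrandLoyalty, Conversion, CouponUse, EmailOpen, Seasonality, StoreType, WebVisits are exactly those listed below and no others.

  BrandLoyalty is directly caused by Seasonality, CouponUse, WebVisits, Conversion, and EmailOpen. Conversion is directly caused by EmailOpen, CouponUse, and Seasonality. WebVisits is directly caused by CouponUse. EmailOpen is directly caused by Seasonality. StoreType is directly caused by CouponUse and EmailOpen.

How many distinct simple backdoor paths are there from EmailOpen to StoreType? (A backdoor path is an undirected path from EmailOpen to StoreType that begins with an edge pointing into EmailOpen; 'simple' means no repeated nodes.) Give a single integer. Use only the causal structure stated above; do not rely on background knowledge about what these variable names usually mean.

6

A backdoor path from EmailOpen to StoreType is any simple undirected path whose first edge points into EmailOpen (i.e. leaves EmailOpen via a parent).
Parents of EmailOpen: {Seasonality}.
Enumerating:
  P1: EmailOpen <- Seasonality -> Conversion <- CouponUse -> StoreType
  P2: EmailOpen <- Seasonality -> Conversion -> BrandLoyalty <- CouponUse -> StoreType
  P3: EmailOpen <- Seasonality -> Conversion -> BrandLoyalty <- WebVisits <- CouponUse -> StoreType
  P4: EmailOpen <- Seasonality -> BrandLoyalty <- CouponUse -> StoreType
  P5: EmailOpen <- Seasonality -> BrandLoyalty <- Conversion <- CouponUse -> StoreType
  P6: EmailOpen <- Seasonality -> BrandLoyalty <- WebVisits <- CouponUse -> StoreType
That exhausts the simple backdoor paths. Count: 6.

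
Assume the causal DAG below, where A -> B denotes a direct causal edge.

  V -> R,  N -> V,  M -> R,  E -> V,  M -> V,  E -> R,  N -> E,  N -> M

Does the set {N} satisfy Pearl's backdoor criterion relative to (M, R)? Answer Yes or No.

Yes

Backdoor paths from M to R (paths whose first edge points into M):
  P1: M <- N -> E -> V -> R
  P2: M <- N -> E -> R
  P3: M <- N -> V <- E -> R
  P4: M <- N -> V -> R
Condition 1 (no descendant of M in the set): holds — descendants of M are {R, V}; none are in {N}.
Condition 2 (every backdoor path blocked by {N}):
  P1: blocked at fork node N ∈ conditioning set.
  P2: blocked at fork node N ∈ conditioning set.
  P3: blocked at fork node N ∈ conditioning set.
  P4: blocked at fork node N ∈ conditioning set.
{N} satisfies the backdoor criterion.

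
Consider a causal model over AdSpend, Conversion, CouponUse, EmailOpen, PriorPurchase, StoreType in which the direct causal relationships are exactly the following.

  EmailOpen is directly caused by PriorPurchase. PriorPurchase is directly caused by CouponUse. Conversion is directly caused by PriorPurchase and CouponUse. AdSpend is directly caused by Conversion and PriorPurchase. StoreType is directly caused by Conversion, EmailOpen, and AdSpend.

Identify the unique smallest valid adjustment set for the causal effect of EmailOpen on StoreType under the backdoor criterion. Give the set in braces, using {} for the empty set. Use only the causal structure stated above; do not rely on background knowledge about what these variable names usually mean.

{PriorPurchase}

Variables eligible for adjustment (non-descendants of EmailOpen, excluding EmailOpen and StoreType): {AdSpend, Conversion, CouponUse, PriorPurchase}.
Backdoor paths from EmailOpen to StoreType:
  P1: EmailOpen <- PriorPurchase <- CouponUse -> Conversion -> AdSpend -> StoreType
  P2: EmailOpen <- PriorPurchase <- CouponUse -> Conversion -> StoreType
  P3: EmailOpen <- PriorPurchase -> Conversion -> AdSpend -> StoreType
  P4: EmailOpen <- PriorPurchase -> Conversion -> StoreType
  P5: EmailOpen <- PriorPurchase -> AdSpend <- Conversion -> StoreType
  P6: EmailOpen <- PriorPurchase -> AdSpend -> StoreType
The empty set is not sufficient: P1 (EmailOpen <- PriorPurchase <- CouponUse -> Conversion -> AdSpend -> StoreType) has no collider blocking it and no conditioned non-collider, so it is open.
Try {PriorPurchase}:
  P1: blocked at chain node PriorPurchase ∈ conditioning set.
  P2: blocked at chain node PriorPurchase ∈ conditioning set.
  P3: blocked at fork node PriorPurchase ∈ conditioning set.
  P4: blocked at fork node PriorPurchase ∈ conditioning set.
  P5: blocked at fork node PriorPurchase ∈ conditioning set.
  P6: blocked at fork node PriorPurchase ∈ conditioning set.
{PriorPurchase} contains no descendant of EmailOpen and blocks every backdoor path.
No other singleton works — e.g. {CouponUse} leaves P3 open — so {PriorPurchase} is the unique smallest valid adjustment set.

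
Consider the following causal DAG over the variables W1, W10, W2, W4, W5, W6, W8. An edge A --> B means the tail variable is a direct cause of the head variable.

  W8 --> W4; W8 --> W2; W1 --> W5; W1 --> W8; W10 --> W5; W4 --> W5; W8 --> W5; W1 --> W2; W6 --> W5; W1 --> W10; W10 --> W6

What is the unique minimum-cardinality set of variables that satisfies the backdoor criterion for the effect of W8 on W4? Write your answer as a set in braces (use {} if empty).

{}

Variables eligible for adjustment (non-descendants of W8, excluding W8 and W4): {W1, W10, W6}.
Backdoor paths from W8 to W4:
  P1: W8 <- W1 -> W10 -> W6 -> W5 <- W4
  P2: W8 <- W1 -> W10 -> W5 <- W4
  P3: W8 <- W1 -> W5 <- W4
Each backdoor path contains an unconditioned collider, so every path is already blocked with the empty conditioning set:
  P1: blocked at collider W5 (neither it nor any descendant is in the conditioning set).
  P2: blocked at collider W5 (neither it nor any descendant is in the conditioning set).
  P3: blocked at collider W5 (neither it nor any descendant is in the conditioning set).
The empty set is therefore the unique smallest valid set.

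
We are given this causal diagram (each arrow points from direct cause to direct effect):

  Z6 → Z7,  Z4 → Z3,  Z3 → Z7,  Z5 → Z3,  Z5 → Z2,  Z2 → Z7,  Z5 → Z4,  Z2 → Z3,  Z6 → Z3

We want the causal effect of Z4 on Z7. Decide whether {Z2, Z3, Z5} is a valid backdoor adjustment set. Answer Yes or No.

No

Backdoor paths from Z4 to Z7 (paths whose first edge points into Z4):
  P1: Z4 <- Z5 -> Z2 -> Z3 <- Z6 -> Z7
  P2: Z4 <- Z5 -> Z2 -> Z3 -> Z7
  P3: Z4 <- Z5 -> Z2 -> Z7
  P4: Z4 <- Z5 -> Z3 <- Z6 -> Z7
  P5: Z4 <- Z5 -> Z3 <- Z2 -> Z7
  P6: Z4 <- Z5 -> Z3 -> Z7
Condition 1 (no descendant of Z4 in the set): FAILS — Z3 is a descendant of Z4.
Condition 2 (every backdoor path blocked by {Z2, Z3, Z5}):
  P1: blocked at fork node Z5 ∈ conditioning set.
  P2: blocked at fork node Z5 ∈ conditioning set.
  P3: blocked at fork node Z5 ∈ conditioning set.
  P4: blocked at fork node Z5 ∈ conditioning set.
  P5: blocked at fork node Z5 ∈ conditioning set.
  P6: blocked at fork node Z5 ∈ conditioning set.
{Z2, Z3, Z5} does not satisfy the backdoor criterion.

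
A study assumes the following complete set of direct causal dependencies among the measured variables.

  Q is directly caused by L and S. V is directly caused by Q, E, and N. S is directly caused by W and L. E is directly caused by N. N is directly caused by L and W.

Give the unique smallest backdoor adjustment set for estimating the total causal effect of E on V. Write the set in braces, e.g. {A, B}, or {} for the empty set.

{N}

Variables eligible for adjustment (non-descendants of E, excluding E and V): {L, N, Q, S, W}.
Backdoor paths from E to V:
  P1: E <- N <- W -> S <- L -> Q -> V
  P2: E <- N <- W -> S -> Q -> V
  P3: E <- N <- L -> S -> Q -> V
  P4: E <- N <- L -> Q -> V
  P5: E <- N -> V
The empty set is not sufficient: P2 (E <- N <- W -> S -> Q -> V) has no collider blocking it and no conditioned non-collider, so it is open.
Try {N}:
  P1: blocked at chain node N ∈ conditioning set.
  P2: blocked at chain node N ∈ conditioning set.
  P3: blocked at chain node N ∈ conditioning set.
  P4: blocked at chain node N ∈ conditioning set.
  P5: blocked at fork node N ∈ conditioning set.
{N} contains no descendant of E and blocks every backdoor path.
No other singleton works — e.g. {W} leaves P3 open — so {N} is the unique smallest valid adjustment set.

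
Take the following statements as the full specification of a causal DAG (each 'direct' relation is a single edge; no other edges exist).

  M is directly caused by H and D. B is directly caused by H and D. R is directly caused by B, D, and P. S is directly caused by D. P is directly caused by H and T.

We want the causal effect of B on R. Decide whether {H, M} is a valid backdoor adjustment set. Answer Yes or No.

No

Backdoor paths from B to R (paths whose first edge points into B):
  P1: B <- H -> P -> R
  P2: B <- H -> M <- D -> R
  P3: B <- D -> M <- H -> P -> R
  P4: B <- D -> R
Condition 1 (no descendant of B in the set): holds — descendants of B are {R}; none are in {H, M}.
Condition 2 (every backdoor path blocked by {H, M}):
  P1: blocked at fork node H ∈ conditioning set.
  P2: blocked at fork node H ∈ conditioning set.
  P3: blocked at fork node H ∈ conditioning set.
  P4: open — no interior node is in the conditioning set.
{H, M} does not satisfy the backdoor criterion.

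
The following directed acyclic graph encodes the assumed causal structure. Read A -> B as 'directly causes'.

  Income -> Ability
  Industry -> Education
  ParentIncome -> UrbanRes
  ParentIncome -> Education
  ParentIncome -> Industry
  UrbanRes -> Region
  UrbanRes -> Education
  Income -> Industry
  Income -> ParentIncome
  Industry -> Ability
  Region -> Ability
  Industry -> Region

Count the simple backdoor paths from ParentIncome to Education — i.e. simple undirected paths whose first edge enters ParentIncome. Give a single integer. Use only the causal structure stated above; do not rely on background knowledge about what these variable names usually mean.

A backdoor path from ParentIncome to Education is any simple undirected path whose first edge points into ParentIncome (i.e. leaves ParentIncome via a parent).
Parents of ParentIncome: {Income}.
Enumerating:
  P1: ParentIncome <- Income -> Industry -> Region <- UrbanRes -> Education
  P2: ParentIncome <- Income -> Industry -> Education
  P3: ParentIncome <- Income -> Industry -> Ability <- Region <- UrbanRes -> Education
  P4: ParentIncome <- Income -> Ability <- Industry -> Region <- UrbanRes -> Education
  P5: ParentIncome <- Income -> Ability <- Industry -> Education
  P6: ParentIncome <- Income -> Ability <- Region <- Industry -> Education
  P7: ParentIncome <- Income -> Ability <- Region <- UrbanRes -> Education
That exhausts the simple backdoor paths. Count: 7.

7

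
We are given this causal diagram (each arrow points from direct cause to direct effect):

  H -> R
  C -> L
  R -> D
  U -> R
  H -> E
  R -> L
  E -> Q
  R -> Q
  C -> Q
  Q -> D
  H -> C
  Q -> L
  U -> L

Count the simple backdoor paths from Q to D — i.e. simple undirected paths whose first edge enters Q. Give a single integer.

7

A backdoor path from Q to D is any simple undirected path whose first edge points into Q (i.e. leaves Q via a parent).
Parents of Q: {C, E, R}.
Enumerating:
  P1: Q <- C <- H -> R -> D
  P2: Q <- C -> L <- U -> R -> D
  P3: Q <- C -> L <- R -> D
  P4: Q <- E <- H -> C -> L <- U -> R -> D
  P5: Q <- E <- H -> C -> L <- R -> D
  P6: Q <- E <- H -> R -> D
  P7: Q <- R -> D
That exhausts the simple backdoor paths. Count: 7.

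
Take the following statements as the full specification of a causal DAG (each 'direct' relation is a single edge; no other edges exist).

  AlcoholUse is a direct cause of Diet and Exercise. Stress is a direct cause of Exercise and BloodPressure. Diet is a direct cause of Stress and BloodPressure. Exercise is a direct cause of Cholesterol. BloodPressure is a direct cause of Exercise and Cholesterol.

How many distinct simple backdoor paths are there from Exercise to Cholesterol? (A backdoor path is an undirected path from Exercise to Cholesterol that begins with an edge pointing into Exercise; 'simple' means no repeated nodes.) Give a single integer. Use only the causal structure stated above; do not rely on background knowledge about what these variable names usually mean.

A backdoor path from Exercise to Cholesterol is any simple undirected path whose first edge points into Exercise (i.e. leaves Exercise via a parent).
Parents of Exercise: {AlcoholUse, BloodPressure, Stress}.
Enumerating:
  P1: Exercise <- AlcoholUse -> Diet -> Stress -> BloodPressure -> Cholesterol
  P2: Exercise <- AlcoholUse -> Diet -> BloodPressure -> Cholesterol
  P3: Exercise <- Stress <- Diet -> BloodPressure -> Cholesterol
  P4: Exercise <- Stress -> BloodPressure -> Cholesterol
  P5: Exercise <- BloodPressure -> Cholesterol
That exhausts the simple backdoor paths. Count: 5.

5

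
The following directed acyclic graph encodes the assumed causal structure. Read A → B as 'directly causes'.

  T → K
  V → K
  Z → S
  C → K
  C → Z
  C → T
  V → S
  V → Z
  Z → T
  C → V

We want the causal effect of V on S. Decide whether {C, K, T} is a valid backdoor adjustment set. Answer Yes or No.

Backdoor paths from V to S (paths whose first edge points into V):
  P1: V <- C -> Z -> S
  P2: V <- C -> T <- Z -> S
  P3: V <- C -> K <- T <- Z -> S
Condition 1 (no descendant of V in the set): FAILS — K and T are descendants of V.
Condition 2 (every backdoor path blocked by {C, K, T}):
  P1: blocked at fork node C ∈ conditioning set.
  P2: blocked at fork node C ∈ conditioning set.
  P3: blocked at fork node C ∈ conditioning set.
{C, K, T} does not satisfy the backdoor criterion.

No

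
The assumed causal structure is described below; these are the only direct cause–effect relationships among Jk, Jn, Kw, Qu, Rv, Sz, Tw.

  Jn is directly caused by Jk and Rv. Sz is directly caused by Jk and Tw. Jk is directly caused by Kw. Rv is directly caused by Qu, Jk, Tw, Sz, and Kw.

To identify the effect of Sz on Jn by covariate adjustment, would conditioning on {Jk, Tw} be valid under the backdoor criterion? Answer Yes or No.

Backdoor paths from Sz to Jn (paths whose first edge points into Sz):
  P1: Sz <- Tw -> Rv <- Kw -> Jk -> Jn
  P2: Sz <- Tw -> Rv <- Jk -> Jn
  P3: Sz <- Tw -> Rv -> Jn
  P4: Sz <- Jk <- Kw -> Rv -> Jn
  P5: Sz <- Jk -> Rv -> Jn
  P6: Sz <- Jk -> Jn
Condition 1 (no descendant of Sz in the set): holds — descendants of Sz are {Jn, Rv}; none are in {Jk, Tw}.
Condition 2 (every backdoor path blocked by {Jk, Tw}):
  P1: blocked at fork node Tw ∈ conditioning set.
  P2: blocked at fork node Tw ∈ conditioning set.
  P3: blocked at fork node Tw ∈ conditioning set.
  P4: blocked at chain node Jk ∈ conditioning set.
  P5: blocked at fork node Jk ∈ conditioning set.
  P6: blocked at fork node Jk ∈ conditioning set.
{Jk, Tw} satisfies the backdoor criterion.

Yes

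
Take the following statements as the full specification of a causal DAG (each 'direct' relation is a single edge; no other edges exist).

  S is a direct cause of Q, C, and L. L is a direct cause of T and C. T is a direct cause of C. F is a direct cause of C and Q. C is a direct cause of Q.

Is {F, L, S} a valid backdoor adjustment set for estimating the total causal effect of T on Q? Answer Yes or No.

Yes

Backdoor paths from T to Q (paths whose first edge points into T):
  P1: T <- L <- S -> C <- F -> Q
  P2: T <- L <- S -> C -> Q
  P3: T <- L <- S -> Q
  P4: T <- L -> C <- F -> Q
  P5: T <- L -> C <- S -> Q
  P6: T <- L -> C -> Q
Condition 1 (no descendant of T in the set): holds — descendants of T are {C, Q}; none are in {F, L, S}.
Condition 2 (every backdoor path blocked by {F, L, S}):
  P1: blocked at chain node L ∈ conditioning set.
  P2: blocked at chain node L ∈ conditioning set.
  P3: blocked at chain node L ∈ conditioning set.
  P4: blocked at fork node L ∈ conditioning set.
  P5: blocked at fork node L ∈ conditioning set.
  P6: blocked at fork node L ∈ conditioning set.
{F, L, S} satisfies the backdoor criterion.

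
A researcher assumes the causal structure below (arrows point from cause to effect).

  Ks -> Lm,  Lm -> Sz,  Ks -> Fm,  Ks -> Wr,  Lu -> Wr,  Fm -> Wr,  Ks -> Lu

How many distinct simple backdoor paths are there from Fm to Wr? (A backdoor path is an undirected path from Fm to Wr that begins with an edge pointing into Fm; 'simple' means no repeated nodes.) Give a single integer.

A backdoor path from Fm to Wr is any simple undirected path whose first edge points into Fm (i.e. leaves Fm via a parent).
Parents of Fm: {Ks}.
Enumerating:
  P1: Fm <- Ks -> Lu -> Wr
  P2: Fm <- Ks -> Wr
That exhausts the simple backdoor paths. Count: 2.

2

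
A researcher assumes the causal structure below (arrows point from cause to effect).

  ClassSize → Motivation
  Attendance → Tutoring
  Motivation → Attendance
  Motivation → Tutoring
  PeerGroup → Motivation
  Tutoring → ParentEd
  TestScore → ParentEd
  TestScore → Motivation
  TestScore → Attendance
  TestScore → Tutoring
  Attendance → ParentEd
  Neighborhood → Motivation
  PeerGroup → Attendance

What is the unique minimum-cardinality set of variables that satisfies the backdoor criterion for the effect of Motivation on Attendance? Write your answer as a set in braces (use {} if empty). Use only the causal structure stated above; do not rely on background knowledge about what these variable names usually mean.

Variables eligible for adjustment (non-descendants of Motivation, excluding Motivation and Attendance): {ClassSize, Neighborhood, PeerGroup, TestScore}.
Backdoor paths from Motivation to Attendance:
  P1: Motivation <- TestScore -> Attendance
  P2: Motivation <- TestScore -> Tutoring <- Attendance
  P3: Motivation <- TestScore -> Tutoring -> ParentEd <- Attendance
  P4: Motivation <- TestScore -> ParentEd <- Attendance
  P5: Motivation <- TestScore -> ParentEd <- Tutoring <- Attendance
  P6: Motivation <- PeerGroup -> Attendance
The empty set is not sufficient: P1 (Motivation <- TestScore -> Attendance) has no collider blocking it and no conditioned non-collider, so it is open.
Try {PeerGroup, TestScore}:
  P1: blocked at fork node TestScore ∈ conditioning set.
  P2: blocked at fork node TestScore ∈ conditioning set.
  P3: blocked at fork node TestScore ∈ conditioning set.
  P4: blocked at fork node TestScore ∈ conditioning set.
  P5: blocked at fork node TestScore ∈ conditioning set.
  P6: blocked at fork node PeerGroup ∈ conditioning set.
{PeerGroup, TestScore} contains no descendant of Motivation and blocks every backdoor path.
Every element of {PeerGroup, TestScore} is needed (dropping PeerGroup leaves P6 open; dropping TestScore leaves P1 open), so no proper subset is valid.
Among all size-2 subsets of the eligible variables, only {PeerGroup, TestScore} blocks every backdoor path, so it is the unique smallest valid adjustment set.

{PeerGroup, TestScore}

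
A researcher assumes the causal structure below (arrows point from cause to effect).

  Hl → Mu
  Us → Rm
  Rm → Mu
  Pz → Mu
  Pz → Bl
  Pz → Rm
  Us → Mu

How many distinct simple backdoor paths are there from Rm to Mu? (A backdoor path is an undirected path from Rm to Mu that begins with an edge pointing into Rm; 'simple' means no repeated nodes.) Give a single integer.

A backdoor path from Rm to Mu is any simple undirected path whose first edge points into Rm (i.e. leaves Rm via a parent).
Parents of Rm: {Pz, Us}.
Enumerating:
  P1: Rm <- Pz -> Mu
  P2: Rm <- Us -> Mu
That exhausts the simple backdoor paths. Count: 2.

2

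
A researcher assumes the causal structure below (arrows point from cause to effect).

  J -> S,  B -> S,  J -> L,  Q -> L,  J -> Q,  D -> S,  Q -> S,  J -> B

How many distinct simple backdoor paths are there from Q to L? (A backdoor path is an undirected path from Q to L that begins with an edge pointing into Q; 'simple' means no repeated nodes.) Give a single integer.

1

A backdoor path from Q to L is any simple undirected path whose first edge points into Q (i.e. leaves Q via a parent).
Parents of Q: {J}.
Enumerating:
  P1: Q <- J -> L
That exhausts the simple backdoor paths. Count: 1.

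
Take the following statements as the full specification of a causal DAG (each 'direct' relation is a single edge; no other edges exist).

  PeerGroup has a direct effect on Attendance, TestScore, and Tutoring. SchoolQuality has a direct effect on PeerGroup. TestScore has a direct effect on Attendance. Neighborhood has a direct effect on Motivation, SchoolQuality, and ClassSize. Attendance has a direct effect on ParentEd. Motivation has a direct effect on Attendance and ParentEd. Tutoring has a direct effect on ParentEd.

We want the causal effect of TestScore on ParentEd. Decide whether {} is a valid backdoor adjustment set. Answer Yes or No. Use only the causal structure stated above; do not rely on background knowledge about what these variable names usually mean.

No

Backdoor paths from TestScore to ParentEd (paths whose first edge points into TestScore):
  P1: TestScore <- PeerGroup <- SchoolQuality <- Neighborhood -> Motivation -> Attendance -> ParentEd
  P2: TestScore <- PeerGroup <- SchoolQuality <- Neighborhood -> Motivation -> ParentEd
  P3: TestScore <- PeerGroup -> Tutoring -> ParentEd
  P4: TestScore <- PeerGroup -> Attendance <- Motivation -> ParentEd
  P5: TestScore <- PeerGroup -> Attendance -> ParentEd
Condition 1 (no descendant of TestScore in the set): holds — descendants of TestScore are {Attendance, ParentEd}; none are in {}.
Condition 2 (every backdoor path blocked by {}):
  P1: open — no interior node is in the conditioning set.
  P2: open — no interior node is in the conditioning set.
  P3: open — no interior node is in the conditioning set.
  P4: blocked at collider Attendance (neither it nor any descendant is in the conditioning set).
  P5: open — no interior node is in the conditioning set.
{} does not satisfy the backdoor criterion.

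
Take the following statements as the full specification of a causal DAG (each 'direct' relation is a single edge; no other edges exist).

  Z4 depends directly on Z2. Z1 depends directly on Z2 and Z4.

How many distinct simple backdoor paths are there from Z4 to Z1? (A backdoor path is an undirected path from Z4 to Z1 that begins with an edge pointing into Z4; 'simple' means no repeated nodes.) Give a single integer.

A backdoor path from Z4 to Z1 is any simple undirected path whose first edge points into Z4 (i.e. leaves Z4 via a parent).
Parents of Z4: {Z2}.
Enumerating:
  P1: Z4 <- Z2 -> Z1
That exhausts the simple backdoor paths. Count: 1.

1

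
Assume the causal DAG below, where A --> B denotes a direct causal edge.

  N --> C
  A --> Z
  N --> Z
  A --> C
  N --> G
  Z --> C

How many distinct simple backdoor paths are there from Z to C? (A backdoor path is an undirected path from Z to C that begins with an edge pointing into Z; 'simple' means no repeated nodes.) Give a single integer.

A backdoor path from Z to C is any simple undirected path whose first edge points into Z (i.e. leaves Z via a parent).
Parents of Z: {A, N}.
Enumerating:
  P1: Z <- N -> C
  P2: Z <- A -> C
That exhausts the simple backdoor paths. Count: 2.

2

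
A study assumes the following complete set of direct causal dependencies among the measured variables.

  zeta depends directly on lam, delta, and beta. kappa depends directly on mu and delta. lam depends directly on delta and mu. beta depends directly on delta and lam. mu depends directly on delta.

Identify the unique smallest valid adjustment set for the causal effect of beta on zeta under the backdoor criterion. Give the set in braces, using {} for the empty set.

{delta, lam}

Variables eligible for adjustment (non-descendants of beta, excluding beta and zeta): {delta, kappa, lam, mu}.
Backdoor paths from beta to zeta:
  P1: beta <- delta -> mu -> lam -> zeta
  P2: beta <- delta -> kappa <- mu -> lam -> zeta
  P3: beta <- delta -> lam -> zeta
  P4: beta <- delta -> zeta
  P5: beta <- lam <- delta -> zeta
  P6: beta <- lam <- mu <- delta -> zeta
  P7: beta <- lam <- mu -> kappa <- delta -> zeta
  P8: beta <- lam -> zeta
The empty set is not sufficient: P1 (beta <- delta -> mu -> lam -> zeta) has no collider blocking it and no conditioned non-collider, so it is open.
Try {delta, lam}:
  P1: blocked at fork node delta ∈ conditioning set.
  P2: blocked at fork node delta ∈ conditioning set.
  P3: blocked at fork node delta ∈ conditioning set.
  P4: blocked at fork node delta ∈ conditioning set.
  P5: blocked at chain node lam ∈ conditioning set.
  P6: blocked at chain node lam ∈ conditioning set.
  P7: blocked at chain node lam ∈ conditioning set.
  P8: blocked at fork node lam ∈ conditioning set.
{delta, lam} contains no descendant of beta and blocks every backdoor path.
Every element of {delta, lam} is needed (dropping delta leaves P4 open; dropping lam leaves P8 open), so no proper subset is valid.
Among all size-2 subsets of the eligible variables, only {delta, lam} blocks every backdoor path, so it is the unique smallest valid adjustment set.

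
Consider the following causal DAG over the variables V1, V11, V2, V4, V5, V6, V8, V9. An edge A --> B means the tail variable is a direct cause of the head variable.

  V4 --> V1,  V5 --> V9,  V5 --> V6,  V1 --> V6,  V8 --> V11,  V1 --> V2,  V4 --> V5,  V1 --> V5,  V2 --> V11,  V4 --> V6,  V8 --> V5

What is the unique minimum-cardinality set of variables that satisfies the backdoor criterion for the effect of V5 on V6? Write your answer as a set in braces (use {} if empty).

Variables eligible for adjustment (non-descendants of V5, excluding V5 and V6): {V1, V11, V2, V4, V8}.
Backdoor paths from V5 to V6:
  P1: V5 <- V4 -> V1 -> V6
  P2: V5 <- V4 -> V6
  P3: V5 <- V1 <- V4 -> V6
  P4: V5 <- V1 -> V6
  P5: V5 <- V8 -> V11 <- V2 <- V1 <- V4 -> V6
  P6: V5 <- V8 -> V11 <- V2 <- V1 -> V6
The empty set is not sufficient: P1 (V5 <- V4 -> V1 -> V6) has no collider blocking it and no conditioned non-collider, so it is open.
Try {V1, V4}:
  P1: blocked at fork node V4 ∈ conditioning set.
  P2: blocked at fork node V4 ∈ conditioning set.
  P3: blocked at chain node V1 ∈ conditioning set.
  P4: blocked at fork node V1 ∈ conditioning set.
  P5: blocked at collider V11 (neither it nor any descendant is in the conditioning set).
  P6: blocked at collider V11 (neither it nor any descendant is in the conditioning set).
{V1, V4} contains no descendant of V5 and blocks every backdoor path.
Every element of {V1, V4} is needed (dropping V1 leaves P4 open; dropping V4 leaves P2 open), so no proper subset is valid.
Among all size-2 subsets of the eligible variables, only {V1, V4} blocks every backdoor path, so it is the unique smallest valid adjustment set.

{V1, V4}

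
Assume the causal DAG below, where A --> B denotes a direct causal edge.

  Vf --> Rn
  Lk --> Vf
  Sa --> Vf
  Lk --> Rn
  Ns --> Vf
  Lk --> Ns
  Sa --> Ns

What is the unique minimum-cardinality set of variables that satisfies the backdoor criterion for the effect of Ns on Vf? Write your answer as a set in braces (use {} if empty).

{Lk, Sa}

Variables eligible for adjustment (non-descendants of Ns, excluding Ns and Vf): {Lk, Sa}.
Backdoor paths from Ns to Vf:
  P1: Ns <- Lk -> Vf
  P2: Ns <- Lk -> Rn <- Vf
  P3: Ns <- Sa -> Vf
The empty set is not sufficient: P1 (Ns <- Lk -> Vf) has no collider blocking it and no conditioned non-collider, so it is open.
Try {Lk, Sa}:
  P1: blocked at fork node Lk ∈ conditioning set.
  P2: blocked at fork node Lk ∈ conditioning set.
  P3: blocked at fork node Sa ∈ conditioning set.
{Lk, Sa} contains no descendant of Ns and blocks every backdoor path.
Every element of {Lk, Sa} is needed (dropping Lk leaves P1 open; dropping Sa leaves P3 open), so no proper subset is valid.
Among all size-2 subsets of the eligible variables, only {Lk, Sa} blocks every backdoor path, so it is the unique smallest valid adjustment set.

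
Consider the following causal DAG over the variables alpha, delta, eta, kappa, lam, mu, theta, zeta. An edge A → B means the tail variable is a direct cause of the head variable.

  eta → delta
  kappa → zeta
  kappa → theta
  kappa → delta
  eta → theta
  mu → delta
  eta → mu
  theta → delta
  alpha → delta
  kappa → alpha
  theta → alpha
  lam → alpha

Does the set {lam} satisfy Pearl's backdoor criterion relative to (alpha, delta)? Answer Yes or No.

Backdoor paths from alpha to delta (paths whose first edge points into alpha):
  P1: alpha <- kappa -> theta <- eta -> mu -> delta
  P2: alpha <- kappa -> theta <- eta -> delta
  P3: alpha <- kappa -> theta -> delta
  P4: alpha <- kappa -> delta
  P5: alpha <- theta <- eta -> mu -> delta
  P6: alpha <- theta <- eta -> delta
  P7: alpha <- theta <- kappa -> delta
  P8: alpha <- theta -> delta
Condition 1 (no descendant of alpha in the set): holds — descendants of alpha are {delta}; none are in {lam}.
Condition 2 (every backdoor path blocked by {lam}):
  P1: blocked at collider theta (neither it nor any descendant is in the conditioning set).
  P2: blocked at collider theta (neither it nor any descendant is in the conditioning set).
  P3: open — no interior node is in the conditioning set.
  P4: open — no interior node is in the conditioning set.
  P5: open — no interior node is in the conditioning set.
  P6: open — no interior node is in the conditioning set.
  P7: open — no interior node is in the conditioning set.
  P8: open — no interior node is in the conditioning set.
{lam} does not satisfy the backdoor criterion.

No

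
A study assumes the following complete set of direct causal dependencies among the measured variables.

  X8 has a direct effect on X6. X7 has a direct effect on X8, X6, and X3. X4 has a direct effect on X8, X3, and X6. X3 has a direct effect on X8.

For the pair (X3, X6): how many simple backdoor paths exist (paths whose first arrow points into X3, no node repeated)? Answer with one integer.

A backdoor path from X3 to X6 is any simple undirected path whose first edge points into X3 (i.e. leaves X3 via a parent).
Parents of X3: {X4, X7}.
Enumerating:
  P1: X3 <- X4 -> X8 <- X7 -> X6
  P2: X3 <- X4 -> X8 -> X6
  P3: X3 <- X4 -> X6
  P4: X3 <- X7 -> X8 <- X4 -> X6
  P5: X3 <- X7 -> X8 -> X6
  P6: X3 <- X7 -> X6
That exhausts the simple backdoor paths. Count: 6.

6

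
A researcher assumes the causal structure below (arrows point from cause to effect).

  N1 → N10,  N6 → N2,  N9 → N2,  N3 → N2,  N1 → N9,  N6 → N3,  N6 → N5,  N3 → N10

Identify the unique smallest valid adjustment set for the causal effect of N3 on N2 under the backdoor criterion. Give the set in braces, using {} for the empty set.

{N6}

Variables eligible for adjustment (non-descendants of N3, excluding N3 and N2): {N1, N5, N6, N9}.
Backdoor paths from N3 to N2:
  P1: N3 <- N6 -> N2
The empty set is not sufficient: P1 (N3 <- N6 -> N2) has no collider blocking it and no conditioned non-collider, so it is open.
Try {N6}:
  P1: blocked at fork node N6 ∈ conditioning set.
{N6} contains no descendant of N3 and blocks every backdoor path.
No other singleton works — e.g. {N5} leaves P1 open — so {N6} is the unique smallest valid adjustment set.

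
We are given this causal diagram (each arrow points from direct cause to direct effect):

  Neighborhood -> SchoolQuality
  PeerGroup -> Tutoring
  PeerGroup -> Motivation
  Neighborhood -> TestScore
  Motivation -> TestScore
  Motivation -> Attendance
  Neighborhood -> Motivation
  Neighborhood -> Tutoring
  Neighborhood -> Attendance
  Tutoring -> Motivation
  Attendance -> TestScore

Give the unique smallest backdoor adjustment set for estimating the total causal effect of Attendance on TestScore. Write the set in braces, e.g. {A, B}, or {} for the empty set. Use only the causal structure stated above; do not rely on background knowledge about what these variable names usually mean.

{Motivation, Neighborhood}

Variables eligible for adjustment (non-descendants of Attendance, excluding Attendance and TestScore): {Motivation, Neighborhood, PeerGroup, SchoolQuality, Tutoring}.
Backdoor paths from Attendance to TestScore:
  P1: Attendance <- Neighborhood -> Tutoring <- PeerGroup -> Motivation -> TestScore
  P2: Attendance <- Neighborhood -> Tutoring -> Motivation -> TestScore
  P3: Attendance <- Neighborhood -> Motivation -> TestScore
  P4: Attendance <- Neighborhood -> TestScore
  P5: Attendance <- Motivation <- PeerGroup -> Tutoring <- Neighborhood -> TestScore
  P6: Attendance <- Motivation <- Neighborhood -> TestScore
  P7: Attendance <- Motivation <- Tutoring <- Neighborhood -> TestScore
  P8: Attendance <- Motivation -> TestScore
The empty set is not sufficient: P2 (Attendance <- Neighborhood -> Tutoring -> Motivation -> TestScore) has no collider blocking it and no conditioned non-collider, so it is open.
Try {Motivation, Neighborhood}:
  P1: blocked at fork node Neighborhood ∈ conditioning set.
  P2: blocked at fork node Neighborhood ∈ conditioning set.
  P3: blocked at fork node Neighborhood ∈ conditioning set.
  P4: blocked at fork node Neighborhood ∈ conditioning set.
  P5: blocked at chain node Motivation ∈ conditioning set.
  P6: blocked at chain node Motivation ∈ conditioning set.
  P7: blocked at chain node Motivation ∈ conditioning set.
  P8: blocked at fork node Motivation ∈ conditioning set.
{Motivation, Neighborhood} contains no descendant of Attendance and blocks every backdoor path.
Every element of {Motivation, Neighborhood} is needed (dropping Motivation leaves P8 open; dropping Neighborhood leaves P4 open), so no proper subset is valid.
Among all size-2 subsets of the eligible variables, only {Motivation, Neighborhood} blocks every backdoor path, so it is the unique smallest valid adjustment set.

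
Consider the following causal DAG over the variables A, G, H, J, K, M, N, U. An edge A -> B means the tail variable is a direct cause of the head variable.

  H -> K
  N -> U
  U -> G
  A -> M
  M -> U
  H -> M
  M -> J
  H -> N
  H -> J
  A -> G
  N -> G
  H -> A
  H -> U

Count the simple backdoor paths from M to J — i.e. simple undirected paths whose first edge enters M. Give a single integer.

6

A backdoor path from M to J is any simple undirected path whose first edge points into M (i.e. leaves M via a parent).
Parents of M: {A, H}.
Enumerating:
  P1: M <- H -> J
  P2: M <- A <- H -> J
  P3: M <- A -> G <- N <- H -> J
  P4: M <- A -> G <- N -> U <- H -> J
  P5: M <- A -> G <- U <- H -> J
  P6: M <- A -> G <- U <- N <- H -> J
That exhausts the simple backdoor paths. Count: 6.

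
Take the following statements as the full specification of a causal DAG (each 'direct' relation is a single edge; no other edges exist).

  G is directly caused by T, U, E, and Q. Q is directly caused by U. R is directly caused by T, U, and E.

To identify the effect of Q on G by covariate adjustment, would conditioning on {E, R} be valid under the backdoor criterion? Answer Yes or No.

No

Backdoor paths from Q to G (paths whose first edge points into Q):
  P1: Q <- U -> G
  P2: Q <- U -> R <- E -> G
  P3: Q <- U -> R <- T -> G
Condition 1 (no descendant of Q in the set): holds — descendants of Q are {G}; none are in {E, R}.
Condition 2 (every backdoor path blocked by {E, R}):
  P1: open — no interior node is in the conditioning set.
  P2: blocked at fork node E ∈ conditioning set.
  P3: open — collider(s) R are conditioned on (or have a conditioned descendant) and no non-collider on the path is in the set.
{E, R} does not satisfy the backdoor criterion.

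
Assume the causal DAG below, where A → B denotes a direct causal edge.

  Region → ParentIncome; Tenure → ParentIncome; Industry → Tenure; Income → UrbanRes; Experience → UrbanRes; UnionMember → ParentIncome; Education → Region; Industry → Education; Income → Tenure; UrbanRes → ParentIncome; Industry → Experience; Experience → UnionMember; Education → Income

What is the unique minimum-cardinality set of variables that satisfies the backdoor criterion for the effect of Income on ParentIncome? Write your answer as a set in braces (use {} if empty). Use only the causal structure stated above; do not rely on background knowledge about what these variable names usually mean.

{Education}

Variables eligible for adjustment (non-descendants of Income, excluding Income and ParentIncome): {Education, Experience, Industry, Region, UnionMember}.
Backdoor paths from Income to ParentIncome:
  P1: Income <- Education <- Industry -> Experience -> UnionMember -> ParentIncome
  P2: Income <- Education <- Industry -> Experience -> UrbanRes -> ParentIncome
  P3: Income <- Education <- Industry -> Tenure -> ParentIncome
  P4: Income <- Education -> Region -> ParentIncome
The empty set is not sufficient: P1 (Income <- Education <- Industry -> Experience -> UnionMember -> ParentIncome) has no collider blocking it and no conditioned non-collider, so it is open.
Try {Education}:
  P1: blocked at chain node Education ∈ conditioning set.
  P2: blocked at chain node Education ∈ conditioning set.
  P3: blocked at chain node Education ∈ conditioning set.
  P4: blocked at fork node Education ∈ conditioning set.
{Education} contains no descendant of Income and blocks every backdoor path.
No other singleton works — e.g. {Industry} leaves P4 open — so {Education} is the unique smallest valid adjustment set.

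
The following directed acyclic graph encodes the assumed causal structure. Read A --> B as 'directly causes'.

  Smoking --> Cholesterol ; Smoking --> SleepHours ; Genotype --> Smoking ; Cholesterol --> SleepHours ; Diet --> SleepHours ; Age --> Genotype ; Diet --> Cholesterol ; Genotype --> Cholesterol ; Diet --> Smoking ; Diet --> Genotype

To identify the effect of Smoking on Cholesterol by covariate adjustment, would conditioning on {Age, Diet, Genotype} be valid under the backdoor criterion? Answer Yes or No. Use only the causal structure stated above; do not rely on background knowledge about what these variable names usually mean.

Yes

Backdoor paths from Smoking to Cholesterol (paths whose first edge points into Smoking):
  P1: Smoking <- Diet -> Genotype -> Cholesterol
  P2: Smoking <- Diet -> Cholesterol
  P3: Smoking <- Diet -> SleepHours <- Cholesterol
  P4: Smoking <- Genotype <- Diet -> Cholesterol
  P5: Smoking <- Genotype <- Diet -> SleepHours <- Cholesterol
  P6: Smoking <- Genotype -> Cholesterol
Condition 1 (no descendant of Smoking in the set): holds — descendants of Smoking are {Cholesterol, SleepHours}; none are in {Age, Diet, Genotype}.
Condition 2 (every backdoor path blocked by {Age, Diet, Genotype}):
  P1: blocked at fork node Diet ∈ conditioning set.
  P2: blocked at fork node Diet ∈ conditioning set.
  P3: blocked at fork node Diet ∈ conditioning set.
  P4: blocked at chain node Genotype ∈ conditioning set.
  P5: blocked at chain node Genotype ∈ conditioning set.
  P6: blocked at fork node Genotype ∈ conditioning set.
{Age, Diet, Genotype} satisfies the backdoor criterion.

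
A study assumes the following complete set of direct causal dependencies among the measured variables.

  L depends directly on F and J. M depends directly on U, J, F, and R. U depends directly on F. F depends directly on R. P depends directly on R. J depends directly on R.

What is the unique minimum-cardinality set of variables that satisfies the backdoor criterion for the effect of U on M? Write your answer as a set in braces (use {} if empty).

{F}

Variables eligible for adjustment (non-descendants of U, excluding U and M): {F, J, L, P, R}.
Backdoor paths from U to M:
  P1: U <- F <- R -> J -> M
  P2: U <- F <- R -> M
  P3: U <- F -> M
  P4: U <- F -> L <- J <- R -> M
  P5: U <- F -> L <- J -> M
The empty set is not sufficient: P1 (U <- F <- R -> J -> M) has no collider blocking it and no conditioned non-collider, so it is open.
Try {F}:
  P1: blocked at chain node F ∈ conditioning set.
  P2: blocked at chain node F ∈ conditioning set.
  P3: blocked at fork node F ∈ conditioning set.
  P4: blocked at fork node F ∈ conditioning set.
  P5: blocked at fork node F ∈ conditioning set.
{F} contains no descendant of U and blocks every backdoor path.
No other singleton works — e.g. {R} leaves P3 open — so {F} is the unique smallest valid adjustment set.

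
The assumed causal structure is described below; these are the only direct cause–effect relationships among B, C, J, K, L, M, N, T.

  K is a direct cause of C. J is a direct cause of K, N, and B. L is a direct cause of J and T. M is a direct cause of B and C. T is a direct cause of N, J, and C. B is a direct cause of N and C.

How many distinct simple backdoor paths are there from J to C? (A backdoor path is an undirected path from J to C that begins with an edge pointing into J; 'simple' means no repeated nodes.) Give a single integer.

A backdoor path from J to C is any simple undirected path whose first edge points into J (i.e. leaves J via a parent).
Parents of J: {L, T}.
Enumerating:
  P1: J <- L -> T -> N <- B <- M -> C
  P2: J <- L -> T -> N <- B -> C
  P3: J <- L -> T -> C
  P4: J <- T -> N <- B <- M -> C
  P5: J <- T -> N <- B -> C
  P6: J <- T -> C
That exhausts the simple backdoor paths. Count: 6.

6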